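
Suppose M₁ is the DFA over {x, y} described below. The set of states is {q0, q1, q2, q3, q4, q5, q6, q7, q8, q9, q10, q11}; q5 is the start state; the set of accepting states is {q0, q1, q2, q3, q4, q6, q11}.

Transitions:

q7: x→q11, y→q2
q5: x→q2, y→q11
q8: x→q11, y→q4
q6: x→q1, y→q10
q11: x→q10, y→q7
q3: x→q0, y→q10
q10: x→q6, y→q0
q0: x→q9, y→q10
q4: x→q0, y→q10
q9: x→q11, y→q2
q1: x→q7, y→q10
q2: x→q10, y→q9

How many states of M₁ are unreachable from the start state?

No path from q5 leads to q3, q4, q8; the other 9 states are all reachable.

3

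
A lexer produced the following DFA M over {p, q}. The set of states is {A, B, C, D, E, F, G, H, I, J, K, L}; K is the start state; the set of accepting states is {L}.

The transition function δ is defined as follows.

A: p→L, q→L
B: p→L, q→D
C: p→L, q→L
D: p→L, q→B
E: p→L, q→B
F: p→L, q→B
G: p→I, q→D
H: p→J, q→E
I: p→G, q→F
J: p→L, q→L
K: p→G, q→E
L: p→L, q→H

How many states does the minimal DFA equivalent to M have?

Reachable states from the start: {B,D,E,F,G,H,I,J,K,L}. Unreachable: {A,C} — drop them.
Start with accepting vs non-accepting: {L} | {B,D,E,F,G,H,I,J,K}.
Refine {B,D,E,F,G,H,I,J,K} on symbol p: members go to different blocks, giving {B,D,E,F,J} and {G,H,I,K}.
Split {B,D,E,F,J} by δ(·,q) → {B,D,E,F} and {J}.
On input p, block {G,H,I,K} splits into {G,I,K} and {H}.
No further refinement is possible. Final partition (5 blocks): {L} | {B,D,E,F} | {G,I,K} | {J} | {H}.

5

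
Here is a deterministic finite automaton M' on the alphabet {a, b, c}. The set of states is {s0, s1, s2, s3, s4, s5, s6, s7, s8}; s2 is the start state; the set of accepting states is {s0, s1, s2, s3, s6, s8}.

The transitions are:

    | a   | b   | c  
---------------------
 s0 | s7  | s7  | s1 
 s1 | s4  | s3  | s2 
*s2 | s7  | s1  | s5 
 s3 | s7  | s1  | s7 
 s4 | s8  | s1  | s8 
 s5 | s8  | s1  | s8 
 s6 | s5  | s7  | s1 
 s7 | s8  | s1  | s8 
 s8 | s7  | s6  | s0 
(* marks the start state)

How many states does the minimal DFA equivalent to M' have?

Initial partition by acceptance: {s0,s1,s2,s3,s6,s8} | {s4,s5,s7}.
On input b, block {s0,s1,s2,s3,s6,s8} splits into {s1,s2,s3,s8} and {s0,s6}.
On input b, block {s1,s2,s3,s8} splits into {s1,s2,s3} and {s8}.
Refine {s1,s2,s3} on symbol c: members go to different blocks, giving {s2,s3} and {s1}.
Stable partition: {s2,s3} | {s4,s5,s7} | {s0,s6} | {s8} | {s1} — 5 equivalence classes.

5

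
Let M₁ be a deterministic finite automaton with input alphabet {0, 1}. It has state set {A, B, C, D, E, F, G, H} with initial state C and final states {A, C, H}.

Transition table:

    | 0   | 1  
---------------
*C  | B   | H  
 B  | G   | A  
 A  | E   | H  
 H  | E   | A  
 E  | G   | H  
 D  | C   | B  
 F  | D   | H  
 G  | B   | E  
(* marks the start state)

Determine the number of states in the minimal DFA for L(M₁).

First remove the unreachable states {D,F}; 6 states remain.
Initial partition by acceptance: {A,C,H} | {B,E,G}.
Split {B,E,G} by δ(·,1) → {B,E} and {G}.
No further refinement is possible. Final partition (3 blocks): {A,C,H} | {B,E} | {G}.

3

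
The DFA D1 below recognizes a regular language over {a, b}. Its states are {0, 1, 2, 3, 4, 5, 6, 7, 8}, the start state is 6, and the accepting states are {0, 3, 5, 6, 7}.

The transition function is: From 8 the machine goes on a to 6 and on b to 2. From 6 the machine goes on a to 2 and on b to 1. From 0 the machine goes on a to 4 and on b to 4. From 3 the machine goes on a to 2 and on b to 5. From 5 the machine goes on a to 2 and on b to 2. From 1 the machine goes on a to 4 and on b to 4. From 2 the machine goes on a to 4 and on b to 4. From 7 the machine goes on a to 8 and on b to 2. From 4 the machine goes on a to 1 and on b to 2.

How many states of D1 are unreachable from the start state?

5

Starting at 6 and following transitions, the reachable set is {1, 2, 4, 6}. That leaves 0, 3, 5, 7, 8 unreachable — 5 in total.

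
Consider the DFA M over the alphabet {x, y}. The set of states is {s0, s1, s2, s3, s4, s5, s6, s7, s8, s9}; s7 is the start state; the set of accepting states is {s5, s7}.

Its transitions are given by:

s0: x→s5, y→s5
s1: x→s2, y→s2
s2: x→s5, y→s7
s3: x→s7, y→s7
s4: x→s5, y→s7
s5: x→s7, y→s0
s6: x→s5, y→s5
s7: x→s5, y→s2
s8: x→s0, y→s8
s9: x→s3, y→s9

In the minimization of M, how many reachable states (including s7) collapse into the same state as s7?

2

First remove the unreachable states {s1,s3,s4,s6,s8,s9}; 4 states remain.
P0 = {s5,s7} | {s0,s2}.
Stable partition: {s5,s7} | {s0,s2} — 2 equivalence classes.
The equivalence class containing s7 is {s5,s7}, of size 2.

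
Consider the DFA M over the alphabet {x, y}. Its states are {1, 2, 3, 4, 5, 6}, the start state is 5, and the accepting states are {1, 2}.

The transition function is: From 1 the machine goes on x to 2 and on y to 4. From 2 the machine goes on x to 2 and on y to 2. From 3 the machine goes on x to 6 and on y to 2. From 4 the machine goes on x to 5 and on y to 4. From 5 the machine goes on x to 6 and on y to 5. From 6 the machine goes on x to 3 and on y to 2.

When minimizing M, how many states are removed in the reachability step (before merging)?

2

BFS from 5 reaches {2, 3, 5, 6}; the 2 state(s) 1, 4 are never visited.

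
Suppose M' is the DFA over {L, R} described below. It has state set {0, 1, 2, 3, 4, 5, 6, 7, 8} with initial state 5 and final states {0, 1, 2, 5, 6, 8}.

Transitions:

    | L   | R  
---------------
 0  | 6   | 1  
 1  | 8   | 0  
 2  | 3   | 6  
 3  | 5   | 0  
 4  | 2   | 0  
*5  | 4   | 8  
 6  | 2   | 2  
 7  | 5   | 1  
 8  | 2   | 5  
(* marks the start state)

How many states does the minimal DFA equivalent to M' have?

States {7} cannot be reached from the start state, so discard them.
P0 = {0,1,2,5,6,8} | {3,4}.
On input L, block {0,1,2,5,6,8} splits into {0,1,6,8} and {2,5}.
Refine {0,1,6,8} on symbol L: members go to different blocks, giving {0,1} and {6,8}.
Stable partition: {0,1} | {3,4} | {2,5} | {6,8} — 4 equivalence classes.

4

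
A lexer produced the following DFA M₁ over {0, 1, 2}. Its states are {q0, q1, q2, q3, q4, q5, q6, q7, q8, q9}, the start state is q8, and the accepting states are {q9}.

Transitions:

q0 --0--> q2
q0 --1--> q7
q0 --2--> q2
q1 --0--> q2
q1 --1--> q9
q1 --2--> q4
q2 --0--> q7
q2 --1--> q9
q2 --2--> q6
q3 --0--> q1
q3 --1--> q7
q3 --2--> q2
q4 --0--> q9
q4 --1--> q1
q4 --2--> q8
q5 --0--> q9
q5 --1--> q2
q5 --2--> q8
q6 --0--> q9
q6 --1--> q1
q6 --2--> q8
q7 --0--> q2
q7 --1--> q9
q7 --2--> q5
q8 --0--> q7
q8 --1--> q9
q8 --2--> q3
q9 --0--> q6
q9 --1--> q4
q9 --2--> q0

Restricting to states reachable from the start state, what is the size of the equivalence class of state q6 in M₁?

Every state is reachable, so we keep all 10.
Initial partition by acceptance: {q9} | {q0,q1,q2,q3,q4,q5,q6,q7,q8}.
Split {q0,q1,q2,q3,q4,q5,q6,q7,q8} by δ(·,0) → {q0,q1,q2,q3,q7,q8} and {q4,q5,q6}.
Split {q0,q1,q2,q3,q7,q8} by δ(·,1) → {q1,q2,q7,q8} and {q0,q3}.
Refine {q1,q2,q7,q8} on symbol 2: members go to different blocks, giving {q1,q2,q7} and {q8}.
Stable partition: {q9} | {q1,q2,q7} | {q4,q5,q6} | {q0,q3} | {q8} — 5 equivalence classes.
The equivalence class containing q6 is {q4,q5,q6}, of size 3.

3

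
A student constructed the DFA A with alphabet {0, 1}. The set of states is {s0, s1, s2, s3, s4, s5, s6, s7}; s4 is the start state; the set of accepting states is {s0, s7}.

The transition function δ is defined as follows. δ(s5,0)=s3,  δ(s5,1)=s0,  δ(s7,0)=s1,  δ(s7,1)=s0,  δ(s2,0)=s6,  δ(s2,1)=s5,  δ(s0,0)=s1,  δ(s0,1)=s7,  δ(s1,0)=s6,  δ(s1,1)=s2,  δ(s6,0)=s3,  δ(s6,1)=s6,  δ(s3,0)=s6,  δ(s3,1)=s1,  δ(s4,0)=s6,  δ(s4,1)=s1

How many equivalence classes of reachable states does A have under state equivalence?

Initial partition by acceptance: {s0,s7} | {s1,s2,s3,s4,s5,s6}.
Split {s1,s2,s3,s4,s5,s6} by δ(·,1) → {s1,s2,s3,s4,s6} and {s5}.
On input 1, block {s1,s2,s3,s4,s6} splits into {s1,s3,s4,s6} and {s2}.
Refine {s1,s3,s4,s6} on symbol 1: members go to different blocks, giving {s3,s4,s6} and {s1}.
On input 1, block {s3,s4,s6} splits into {s3,s4} and {s6}.
No further refinement is possible. Final partition (6 blocks): {s0,s7} | {s3,s4} | {s5} | {s2} | {s1} | {s6}.

6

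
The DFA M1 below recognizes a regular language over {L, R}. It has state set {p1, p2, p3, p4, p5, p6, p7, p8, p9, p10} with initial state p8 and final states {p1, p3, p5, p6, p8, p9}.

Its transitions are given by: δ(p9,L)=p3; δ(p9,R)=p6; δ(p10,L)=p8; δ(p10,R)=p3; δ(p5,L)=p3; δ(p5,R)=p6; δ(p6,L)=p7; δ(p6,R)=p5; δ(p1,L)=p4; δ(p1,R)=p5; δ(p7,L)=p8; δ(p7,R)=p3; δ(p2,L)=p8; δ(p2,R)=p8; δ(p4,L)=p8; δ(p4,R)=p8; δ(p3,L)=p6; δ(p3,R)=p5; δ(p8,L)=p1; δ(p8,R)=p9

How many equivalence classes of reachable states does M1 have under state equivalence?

States {p2,p10} cannot be reached from the start state, so discard them.
Initial partition by acceptance: {p1,p3,p5,p6,p8,p9} | {p4,p7}.
Split {p1,p3,p5,p6,p8,p9} by δ(·,L) → {p3,p5,p8,p9} and {p1,p6}.
Split {p3,p5,p8,p9} by δ(·,L) → {p3,p8} and {p5,p9}.
No further refinement is possible. Final partition (4 blocks): {p3,p8} | {p4,p7} | {p1,p6} | {p5,p9}.

4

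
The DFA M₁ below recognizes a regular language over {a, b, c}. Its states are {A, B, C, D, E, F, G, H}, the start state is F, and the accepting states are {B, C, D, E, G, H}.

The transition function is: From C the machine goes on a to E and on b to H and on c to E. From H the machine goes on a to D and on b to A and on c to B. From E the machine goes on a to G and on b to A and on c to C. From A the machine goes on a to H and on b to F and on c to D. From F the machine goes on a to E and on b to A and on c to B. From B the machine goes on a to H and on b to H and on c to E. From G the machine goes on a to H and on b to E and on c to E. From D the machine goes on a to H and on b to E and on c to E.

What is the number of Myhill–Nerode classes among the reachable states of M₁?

3

Every state is reachable, so we keep all 8.
Initial partition by acceptance: {B,C,D,E,G,H} | {A,F}.
Refine {B,C,D,E,G,H} on symbol b: members go to different blocks, giving {B,C,D,G} and {E,H}.
The partition is now stable with 3 blocks: {B,C,D,G} | {A,F} | {E,H}.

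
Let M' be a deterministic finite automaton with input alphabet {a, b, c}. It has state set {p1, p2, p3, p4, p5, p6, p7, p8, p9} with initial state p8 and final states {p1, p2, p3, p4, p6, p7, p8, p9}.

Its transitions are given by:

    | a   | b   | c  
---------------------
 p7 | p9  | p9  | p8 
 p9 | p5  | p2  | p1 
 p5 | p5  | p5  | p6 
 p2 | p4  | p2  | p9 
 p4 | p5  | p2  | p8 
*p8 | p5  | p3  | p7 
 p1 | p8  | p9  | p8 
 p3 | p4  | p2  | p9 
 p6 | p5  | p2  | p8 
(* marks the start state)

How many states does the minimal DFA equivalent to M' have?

All states are reachable from the start state.
Start with accepting vs non-accepting: {p1,p2,p3,p4,p6,p7,p8,p9} | {p5}.
Refine {p1,p2,p3,p4,p6,p7,p8,p9} on symbol a: members go to different blocks, giving {p1,p2,p3,p7} and {p4,p6,p8,p9}.
Refine {p1,p2,p3,p7} on symbol b: members go to different blocks, giving {p1,p7} and {p2,p3}.
On input c, block {p4,p6,p8,p9} splits into {p4,p6} and {p8,p9}.
No further refinement is possible. Final partition (5 blocks): {p1,p7} | {p5} | {p4,p6} | {p2,p3} | {p8,p9}.

5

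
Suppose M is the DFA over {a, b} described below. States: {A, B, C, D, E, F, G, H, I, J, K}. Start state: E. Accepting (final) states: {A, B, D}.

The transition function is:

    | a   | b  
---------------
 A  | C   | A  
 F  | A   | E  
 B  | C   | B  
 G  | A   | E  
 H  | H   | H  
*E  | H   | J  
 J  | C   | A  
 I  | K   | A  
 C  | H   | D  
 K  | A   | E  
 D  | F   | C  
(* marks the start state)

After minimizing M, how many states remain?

Reachable states from the start: {A,C,D,E,F,H,J}. Unreachable: {B,G,I,K} — drop them.
Start with accepting vs non-accepting: {A,D} | {C,E,F,H,J}.
Split {A,D} by δ(·,b) → {A} and {D}.
On input a, block {C,E,F,H,J} splits into {C,E,H,J} and {F}.
Refine {C,E,H,J} on symbol b: members go to different blocks, giving {E,H} and {C} and {J}.
On input b, block {E,H} splits into {E} and {H}.
No further refinement is possible. Final partition (7 blocks): {A} | {E} | {D} | {F} | {C} | {J} | {H}.

7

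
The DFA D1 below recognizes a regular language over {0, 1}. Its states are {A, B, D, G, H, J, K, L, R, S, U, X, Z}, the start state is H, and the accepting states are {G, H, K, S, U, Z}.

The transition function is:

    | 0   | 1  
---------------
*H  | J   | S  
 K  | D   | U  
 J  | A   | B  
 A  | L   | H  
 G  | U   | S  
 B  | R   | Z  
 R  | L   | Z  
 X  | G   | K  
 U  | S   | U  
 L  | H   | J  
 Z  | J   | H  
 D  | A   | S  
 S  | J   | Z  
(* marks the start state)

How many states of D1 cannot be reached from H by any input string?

5

BFS from H reaches {A, B, H, J, L, R, S, Z}; the 5 state(s) D, G, K, U, X are never visited.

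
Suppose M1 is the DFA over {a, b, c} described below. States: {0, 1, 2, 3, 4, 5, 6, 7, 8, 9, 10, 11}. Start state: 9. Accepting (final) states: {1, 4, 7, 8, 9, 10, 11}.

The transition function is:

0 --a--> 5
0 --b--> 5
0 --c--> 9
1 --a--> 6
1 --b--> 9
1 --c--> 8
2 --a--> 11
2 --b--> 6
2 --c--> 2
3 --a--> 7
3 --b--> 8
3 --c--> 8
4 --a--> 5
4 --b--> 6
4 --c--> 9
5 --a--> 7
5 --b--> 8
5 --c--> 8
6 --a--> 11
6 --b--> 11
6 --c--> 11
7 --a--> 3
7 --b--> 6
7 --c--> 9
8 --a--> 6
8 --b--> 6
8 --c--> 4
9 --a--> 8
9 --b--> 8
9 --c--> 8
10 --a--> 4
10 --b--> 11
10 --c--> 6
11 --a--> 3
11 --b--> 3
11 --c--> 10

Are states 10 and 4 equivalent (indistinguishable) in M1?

First remove the unreachable states {0,1,2}; 9 states remain.
Start with accepting vs non-accepting: {4,7,8,9,10,11} | {3,5,6}.
Split {4,7,8,9,10,11} by δ(·,a) → {4,7,8,11} and {9,10}.
Split {4,7,8,11} by δ(·,c) → {4,7,11} and {8}.
Refine {3,5,6} on symbol b: members go to different blocks, giving {3,5} and {6}.
Split {4,7,11} by δ(·,b) → {4,7} and {11}.
On input a, block {9,10} splits into {9} and {10}.
The partition is now stable with 7 blocks: {4,7} | {3,5} | {9} | {8} | {6} | {11} | {10}.
10 and 4 end up in different blocks, so they are distinguishable. For instance, the string 'a' is accepted from only 10.

No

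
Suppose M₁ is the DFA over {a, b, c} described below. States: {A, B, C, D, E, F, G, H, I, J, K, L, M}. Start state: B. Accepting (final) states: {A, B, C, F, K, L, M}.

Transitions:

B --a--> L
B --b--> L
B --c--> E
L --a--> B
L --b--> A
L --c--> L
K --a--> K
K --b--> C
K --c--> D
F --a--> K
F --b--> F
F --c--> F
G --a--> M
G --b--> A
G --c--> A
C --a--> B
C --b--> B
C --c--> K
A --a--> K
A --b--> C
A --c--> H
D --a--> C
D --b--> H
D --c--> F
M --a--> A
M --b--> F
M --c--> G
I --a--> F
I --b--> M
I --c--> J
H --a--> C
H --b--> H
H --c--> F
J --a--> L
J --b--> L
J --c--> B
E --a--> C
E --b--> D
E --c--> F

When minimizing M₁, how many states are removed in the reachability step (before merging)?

4

BFS from B reaches {A, B, C, D, E, F, H, K, L}; the 4 state(s) G, I, J, M are never visited.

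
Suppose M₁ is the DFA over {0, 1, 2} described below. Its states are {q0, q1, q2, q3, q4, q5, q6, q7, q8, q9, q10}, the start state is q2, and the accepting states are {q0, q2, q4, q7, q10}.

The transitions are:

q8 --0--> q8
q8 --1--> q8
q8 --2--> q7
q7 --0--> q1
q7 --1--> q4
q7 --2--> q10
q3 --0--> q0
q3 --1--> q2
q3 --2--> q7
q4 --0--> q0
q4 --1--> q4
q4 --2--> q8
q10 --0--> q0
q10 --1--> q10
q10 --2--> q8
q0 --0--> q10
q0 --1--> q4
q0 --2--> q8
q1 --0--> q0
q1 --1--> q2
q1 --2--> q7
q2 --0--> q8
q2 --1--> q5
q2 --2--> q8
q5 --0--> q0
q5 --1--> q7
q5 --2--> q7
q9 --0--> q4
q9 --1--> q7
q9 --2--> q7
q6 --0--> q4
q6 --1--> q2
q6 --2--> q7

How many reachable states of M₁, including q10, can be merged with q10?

States {q3,q6,q9} cannot be reached from the start state, so discard them.
P0 = {q0,q2,q4,q7,q10} | {q1,q5,q8}.
Split {q0,q2,q4,q7,q10} by δ(·,0) → {q0,q4,q10} and {q2,q7}.
On input 0, block {q1,q5,q8} splits into {q1,q5} and {q8}.
Refine {q2,q7} on symbol 0: members go to different blocks, giving {q2} and {q7}.
On input 1, block {q1,q5} splits into {q1} and {q5}.
No further refinement is possible. Final partition (6 blocks): {q0,q4,q10} | {q1} | {q2} | {q8} | {q7} | {q5}.
The equivalence class containing q10 is {q0,q4,q10}, of size 3.

3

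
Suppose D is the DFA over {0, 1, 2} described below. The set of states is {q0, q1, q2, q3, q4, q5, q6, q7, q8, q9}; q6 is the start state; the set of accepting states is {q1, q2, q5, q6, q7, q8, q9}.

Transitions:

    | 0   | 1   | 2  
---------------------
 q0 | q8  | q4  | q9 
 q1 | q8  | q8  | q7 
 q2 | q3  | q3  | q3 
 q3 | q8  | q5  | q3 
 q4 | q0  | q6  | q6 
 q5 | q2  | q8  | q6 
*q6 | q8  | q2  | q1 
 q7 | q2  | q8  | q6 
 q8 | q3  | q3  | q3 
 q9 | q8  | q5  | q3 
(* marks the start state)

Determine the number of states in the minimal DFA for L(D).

Reachable states from the start: {q1,q2,q3,q5,q6,q7,q8}. Unreachable: {q0,q4,q9} — drop them.
Start with accepting vs non-accepting: {q1,q2,q5,q6,q7,q8} | {q3}.
On input 0, block {q1,q2,q5,q6,q7,q8} splits into {q1,q5,q6,q7} and {q2,q8}.
Stable partition: {q1,q5,q6,q7} | {q3} | {q2,q8} — 3 equivalence classes.

3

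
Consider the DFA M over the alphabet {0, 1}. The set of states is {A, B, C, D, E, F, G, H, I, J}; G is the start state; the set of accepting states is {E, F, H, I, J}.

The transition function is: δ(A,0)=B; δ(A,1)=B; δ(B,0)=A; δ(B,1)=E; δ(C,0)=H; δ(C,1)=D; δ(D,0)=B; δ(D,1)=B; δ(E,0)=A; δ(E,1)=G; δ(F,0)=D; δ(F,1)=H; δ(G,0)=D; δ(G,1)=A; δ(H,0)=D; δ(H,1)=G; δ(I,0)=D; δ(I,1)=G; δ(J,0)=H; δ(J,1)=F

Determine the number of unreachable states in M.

Starting at G and following transitions, the reachable set is {A, B, D, E, G}. That leaves C, F, H, I, J unreachable — 5 in total.

5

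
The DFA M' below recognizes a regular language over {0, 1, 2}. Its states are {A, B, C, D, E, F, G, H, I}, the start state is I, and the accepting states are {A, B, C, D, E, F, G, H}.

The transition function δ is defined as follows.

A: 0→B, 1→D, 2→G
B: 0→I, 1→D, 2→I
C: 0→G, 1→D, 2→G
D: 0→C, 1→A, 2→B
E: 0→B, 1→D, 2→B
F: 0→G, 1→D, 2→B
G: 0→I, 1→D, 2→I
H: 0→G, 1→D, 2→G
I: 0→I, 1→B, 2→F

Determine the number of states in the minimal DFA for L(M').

4

First remove the unreachable states {E,H}; 7 states remain.
Start with accepting vs non-accepting: {A,B,C,D,F,G} | {I}.
Split {A,B,C,D,F,G} by δ(·,0) → {A,C,D,F} and {B,G}.
Split {A,C,D,F} by δ(·,0) → {A,C,F} and {D}.
Stable partition: {A,C,F} | {I} | {B,G} | {D} — 4 equivalence classes.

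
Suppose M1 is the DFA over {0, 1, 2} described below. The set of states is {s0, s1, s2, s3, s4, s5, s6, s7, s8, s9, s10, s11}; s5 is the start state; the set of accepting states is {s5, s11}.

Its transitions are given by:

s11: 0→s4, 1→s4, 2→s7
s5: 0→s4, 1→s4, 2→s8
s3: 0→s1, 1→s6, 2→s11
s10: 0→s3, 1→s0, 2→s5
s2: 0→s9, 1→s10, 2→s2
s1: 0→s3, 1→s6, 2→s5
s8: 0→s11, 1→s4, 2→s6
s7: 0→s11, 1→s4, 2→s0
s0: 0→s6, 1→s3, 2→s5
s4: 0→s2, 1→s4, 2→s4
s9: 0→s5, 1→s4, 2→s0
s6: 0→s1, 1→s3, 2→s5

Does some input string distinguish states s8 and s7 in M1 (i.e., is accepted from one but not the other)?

Initial partition by acceptance: {s5,s11} | {s0,s1,s2,s3,s4,s6,s7,s8,s9,s10}.
On input 0, block {s0,s1,s2,s3,s4,s6,s7,s8,s9,s10} splits into {s0,s1,s2,s3,s4,s6,s10} and {s7,s8,s9}.
Split {s0,s1,s2,s3,s4,s6,s10} by δ(·,0) → {s0,s1,s3,s4,s6,s10} and {s2}.
On input 0, block {s0,s1,s3,s4,s6,s10} splits into {s0,s1,s3,s6,s10} and {s4}.
No further refinement is possible. Final partition (5 blocks): {s5,s11} | {s0,s1,s3,s6,s10} | {s7,s8,s9} | {s2} | {s4}.
s8 and s7 lie in the same block of the stable partition, so they are equivalent — no string distinguishes them.

No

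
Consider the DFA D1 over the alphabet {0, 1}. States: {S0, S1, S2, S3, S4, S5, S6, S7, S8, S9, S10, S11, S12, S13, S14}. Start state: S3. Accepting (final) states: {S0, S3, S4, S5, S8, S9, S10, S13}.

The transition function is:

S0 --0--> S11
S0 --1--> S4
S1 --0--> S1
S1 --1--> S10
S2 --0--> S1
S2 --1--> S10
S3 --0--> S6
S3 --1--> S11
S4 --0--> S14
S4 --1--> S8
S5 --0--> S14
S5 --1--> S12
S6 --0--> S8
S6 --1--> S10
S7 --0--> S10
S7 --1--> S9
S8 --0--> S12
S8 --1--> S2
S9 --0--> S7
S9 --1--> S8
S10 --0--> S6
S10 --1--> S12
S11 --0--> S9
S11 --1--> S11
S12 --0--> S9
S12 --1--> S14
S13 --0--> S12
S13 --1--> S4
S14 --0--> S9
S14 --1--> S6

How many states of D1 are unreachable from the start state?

4

BFS from S3 reaches {S1, S2, S3, S6, S7, S8, S9, S10, S11, S12, S14}; the 4 state(s) S0, S4, S5, S13 are never visited.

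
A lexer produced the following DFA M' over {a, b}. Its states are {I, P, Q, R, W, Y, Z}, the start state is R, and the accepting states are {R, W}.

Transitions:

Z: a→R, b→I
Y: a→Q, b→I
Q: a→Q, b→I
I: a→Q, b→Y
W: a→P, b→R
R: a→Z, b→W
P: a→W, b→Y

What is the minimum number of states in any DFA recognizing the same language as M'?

All states are reachable from the start state.
Initial partition by acceptance: {R,W} | {I,P,Q,Y,Z}.
Split {I,P,Q,Y,Z} by δ(·,a) → {I,Q,Y} and {P,Z}.
No further refinement is possible. Final partition (3 blocks): {R,W} | {I,Q,Y} | {P,Z}.

3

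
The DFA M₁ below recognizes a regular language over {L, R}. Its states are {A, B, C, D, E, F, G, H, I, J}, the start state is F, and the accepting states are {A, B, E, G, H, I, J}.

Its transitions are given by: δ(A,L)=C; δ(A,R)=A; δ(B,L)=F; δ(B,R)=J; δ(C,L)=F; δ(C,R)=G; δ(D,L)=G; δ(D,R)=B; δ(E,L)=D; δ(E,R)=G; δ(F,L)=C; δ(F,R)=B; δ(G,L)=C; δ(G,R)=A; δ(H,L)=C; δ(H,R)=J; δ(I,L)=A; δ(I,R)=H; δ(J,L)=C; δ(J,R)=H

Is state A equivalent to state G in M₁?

Yes

First remove the unreachable states {D,E,I}; 7 states remain.
Start with accepting vs non-accepting: {A,B,G,H,J} | {C,F}.
Stable partition: {A,B,G,H,J} | {C,F} — 2 equivalence classes.
A and G lie in the same block of the stable partition, so they are equivalent — no string distinguishes them.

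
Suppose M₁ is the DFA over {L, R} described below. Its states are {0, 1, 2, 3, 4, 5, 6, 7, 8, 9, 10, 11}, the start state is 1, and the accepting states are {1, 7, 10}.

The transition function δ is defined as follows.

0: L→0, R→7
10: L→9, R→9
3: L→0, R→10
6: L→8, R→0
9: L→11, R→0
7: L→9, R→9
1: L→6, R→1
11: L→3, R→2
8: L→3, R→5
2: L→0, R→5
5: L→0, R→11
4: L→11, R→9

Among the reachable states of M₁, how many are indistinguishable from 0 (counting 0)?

2

First remove the unreachable states {4}; 11 states remain.
P0 = {1,7,10} | {0,2,3,5,6,8,9,11}.
Refine {1,7,10} on symbol R: members go to different blocks, giving {7,10} and {1}.
On input R, block {0,2,3,5,6,8,9,11} splits into {2,5,6,8,9,11} and {0,3}.
Split {2,5,6,8,9,11} by δ(·,L) → {2,5,8,11} and {6,9}.
The partition is now stable with 5 blocks: {7,10} | {2,5,8,11} | {1} | {0,3} | {6,9}.
The equivalence class containing 0 is {0,3}, of size 2.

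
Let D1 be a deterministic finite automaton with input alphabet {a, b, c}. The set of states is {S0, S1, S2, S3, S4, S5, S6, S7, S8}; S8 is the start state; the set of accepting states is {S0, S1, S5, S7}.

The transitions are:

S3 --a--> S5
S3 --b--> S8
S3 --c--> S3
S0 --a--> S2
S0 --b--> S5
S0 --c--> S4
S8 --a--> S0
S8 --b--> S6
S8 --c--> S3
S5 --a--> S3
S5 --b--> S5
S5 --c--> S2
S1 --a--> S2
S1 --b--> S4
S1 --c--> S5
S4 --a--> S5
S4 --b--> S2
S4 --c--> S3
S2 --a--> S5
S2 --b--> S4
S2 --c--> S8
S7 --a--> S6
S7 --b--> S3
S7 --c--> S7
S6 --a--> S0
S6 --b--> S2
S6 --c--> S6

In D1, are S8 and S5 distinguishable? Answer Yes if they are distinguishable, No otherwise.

Yes

Reachable states from the start: {S0,S2,S3,S4,S5,S6,S8}. Unreachable: {S1,S7} — drop them.
Start with accepting vs non-accepting: {S0,S5} | {S2,S3,S4,S6,S8}.
Stable partition: {S0,S5} | {S2,S3,S4,S6,S8} — 2 equivalence classes.
S8 and S5 end up in different blocks, so they are distinguishable. For instance, the string 'ε' is accepted from only S5.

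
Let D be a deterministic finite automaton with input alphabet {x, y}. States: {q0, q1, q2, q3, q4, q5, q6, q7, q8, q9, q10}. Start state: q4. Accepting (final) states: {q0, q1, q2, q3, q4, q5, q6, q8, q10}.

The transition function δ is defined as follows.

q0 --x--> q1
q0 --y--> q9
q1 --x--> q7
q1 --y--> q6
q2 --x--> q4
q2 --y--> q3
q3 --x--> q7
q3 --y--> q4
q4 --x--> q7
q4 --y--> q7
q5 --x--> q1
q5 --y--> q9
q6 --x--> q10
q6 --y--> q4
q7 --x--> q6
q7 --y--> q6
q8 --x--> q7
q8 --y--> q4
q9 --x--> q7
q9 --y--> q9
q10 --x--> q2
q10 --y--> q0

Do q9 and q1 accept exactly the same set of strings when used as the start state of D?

First remove the unreachable states {q5,q8}; 9 states remain.
Start with accepting vs non-accepting: {q0,q1,q2,q3,q4,q6,q10} | {q7,q9}.
Split {q0,q1,q2,q3,q4,q6,q10} by δ(·,x) → {q0,q2,q6,q10} and {q1,q3,q4}.
Split {q0,q2,q6,q10} by δ(·,x) → {q0,q2} and {q6,q10}.
Split {q0,q2} by δ(·,y) → {q0} and {q2}.
Refine {q7,q9} on symbol x: members go to different blocks, giving {q7} and {q9}.
Refine {q1,q3,q4} on symbol y: members go to different blocks, giving {q1} and {q3} and {q4}.
Refine {q6,q10} on symbol x: members go to different blocks, giving {q6} and {q10}.
Stable partition: {q0} | {q7} | {q1} | {q6} | {q2} | {q9} | {q3} | {q4} | {q10} — 9 equivalence classes.
q9 and q1 end up in different blocks, so they are distinguishable. For instance, the string 'ε' is accepted from only q1.

No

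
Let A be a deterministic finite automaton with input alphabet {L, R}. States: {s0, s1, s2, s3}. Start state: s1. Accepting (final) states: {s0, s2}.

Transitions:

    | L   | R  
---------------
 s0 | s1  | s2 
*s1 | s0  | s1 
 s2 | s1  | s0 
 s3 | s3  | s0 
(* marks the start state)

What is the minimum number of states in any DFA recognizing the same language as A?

2

First remove the unreachable states {s3}; 3 states remain.
Start with accepting vs non-accepting: {s0,s2} | {s1}.
The partition is now stable with 2 blocks: {s0,s2} | {s1}.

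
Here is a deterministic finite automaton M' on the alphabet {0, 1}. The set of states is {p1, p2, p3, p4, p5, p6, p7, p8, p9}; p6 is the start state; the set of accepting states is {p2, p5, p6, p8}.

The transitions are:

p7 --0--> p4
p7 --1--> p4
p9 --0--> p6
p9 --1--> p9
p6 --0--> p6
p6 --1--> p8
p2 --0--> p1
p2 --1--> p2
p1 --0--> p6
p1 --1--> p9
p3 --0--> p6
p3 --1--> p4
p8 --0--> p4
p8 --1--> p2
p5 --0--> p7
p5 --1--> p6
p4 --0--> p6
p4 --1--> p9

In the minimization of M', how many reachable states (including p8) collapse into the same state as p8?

Reachable states from the start: {p1,p2,p4,p6,p8,p9}. Unreachable: {p3,p5,p7} — drop them.
P0 = {p2,p6,p8} | {p1,p4,p9}.
On input 0, block {p2,p6,p8} splits into {p2,p8} and {p6}.
Stable partition: {p2,p8} | {p1,p4,p9} | {p6} — 3 equivalence classes.
The equivalence class containing p8 is {p2,p8}, of size 2.

2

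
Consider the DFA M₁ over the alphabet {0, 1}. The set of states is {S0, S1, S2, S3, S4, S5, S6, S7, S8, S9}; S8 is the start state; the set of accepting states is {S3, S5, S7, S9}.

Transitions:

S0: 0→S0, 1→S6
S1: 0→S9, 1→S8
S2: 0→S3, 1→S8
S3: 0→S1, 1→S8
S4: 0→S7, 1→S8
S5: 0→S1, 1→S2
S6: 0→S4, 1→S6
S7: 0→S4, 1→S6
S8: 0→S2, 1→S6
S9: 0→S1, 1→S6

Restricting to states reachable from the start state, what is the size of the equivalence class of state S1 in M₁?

States {S0,S5} cannot be reached from the start state, so discard them.
Initial partition by acceptance: {S3,S7,S9} | {S1,S2,S4,S6,S8}.
Split {S1,S2,S4,S6,S8} by δ(·,0) → {S1,S2,S4} and {S6,S8}.
No further refinement is possible. Final partition (3 blocks): {S3,S7,S9} | {S1,S2,S4} | {S6,S8}.
State S1 belongs to the block {S1,S2,S4}, which has 3 states.

3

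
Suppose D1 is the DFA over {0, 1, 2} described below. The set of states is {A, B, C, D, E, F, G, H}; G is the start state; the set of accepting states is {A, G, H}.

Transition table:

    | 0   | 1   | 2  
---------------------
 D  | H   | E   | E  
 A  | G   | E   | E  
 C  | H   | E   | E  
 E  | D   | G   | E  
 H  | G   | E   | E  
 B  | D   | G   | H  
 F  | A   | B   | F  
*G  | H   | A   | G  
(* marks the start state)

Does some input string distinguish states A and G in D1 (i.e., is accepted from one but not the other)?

First remove the unreachable states {B,C,F}; 5 states remain.
Start with accepting vs non-accepting: {A,G,H} | {D,E}.
Refine {A,G,H} on symbol 1: members go to different blocks, giving {A,H} and {G}.
On input 0, block {D,E} splits into {D} and {E}.
No further refinement is possible. Final partition (4 blocks): {A,H} | {D} | {G} | {E}.
A and G end up in different blocks, so they are distinguishable. For instance, the string '1' is accepted from only G.

Yes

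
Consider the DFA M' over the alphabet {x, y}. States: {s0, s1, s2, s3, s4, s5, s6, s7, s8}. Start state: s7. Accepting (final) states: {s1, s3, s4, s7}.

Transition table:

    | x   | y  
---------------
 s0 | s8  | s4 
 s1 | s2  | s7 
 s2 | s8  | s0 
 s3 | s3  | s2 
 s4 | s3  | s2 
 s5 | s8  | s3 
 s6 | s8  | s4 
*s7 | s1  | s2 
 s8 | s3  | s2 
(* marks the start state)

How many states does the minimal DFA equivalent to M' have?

First remove the unreachable states {s5,s6}; 7 states remain.
Start with accepting vs non-accepting: {s1,s3,s4,s7} | {s0,s2,s8}.
Refine {s1,s3,s4,s7} on symbol x: members go to different blocks, giving {s3,s4,s7} and {s1}.
On input x, block {s3,s4,s7} splits into {s3,s4} and {s7}.
Split {s0,s2,s8} by δ(·,x) → {s0,s2} and {s8}.
Split {s0,s2} by δ(·,y) → {s0} and {s2}.
Stable partition: {s3,s4} | {s0} | {s1} | {s7} | {s8} | {s2} — 6 equivalence classes.

6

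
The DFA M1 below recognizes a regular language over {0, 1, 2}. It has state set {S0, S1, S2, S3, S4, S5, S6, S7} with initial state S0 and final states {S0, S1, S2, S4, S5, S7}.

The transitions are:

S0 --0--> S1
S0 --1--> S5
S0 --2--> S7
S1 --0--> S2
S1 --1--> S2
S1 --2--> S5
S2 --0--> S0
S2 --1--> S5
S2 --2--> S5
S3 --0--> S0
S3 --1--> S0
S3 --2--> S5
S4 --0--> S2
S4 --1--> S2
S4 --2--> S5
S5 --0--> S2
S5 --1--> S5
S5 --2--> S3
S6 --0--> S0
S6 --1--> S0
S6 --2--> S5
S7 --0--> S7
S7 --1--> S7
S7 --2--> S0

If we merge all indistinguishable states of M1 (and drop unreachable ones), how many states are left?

6

Reachable states from the start: {S0,S1,S2,S3,S5,S7}. Unreachable: {S4,S6} — drop them.
Initial partition by acceptance: {S0,S1,S2,S5,S7} | {S3}.
Refine {S0,S1,S2,S5,S7} on symbol 2: members go to different blocks, giving {S0,S1,S2,S7} and {S5}.
Split {S0,S1,S2,S7} by δ(·,1) → {S0,S2} and {S1,S7}.
On input 0, block {S0,S2} splits into {S0} and {S2}.
On input 0, block {S1,S7} splits into {S1} and {S7}.
No further refinement is possible. Final partition (6 blocks): {S0} | {S3} | {S5} | {S1} | {S2} | {S7}.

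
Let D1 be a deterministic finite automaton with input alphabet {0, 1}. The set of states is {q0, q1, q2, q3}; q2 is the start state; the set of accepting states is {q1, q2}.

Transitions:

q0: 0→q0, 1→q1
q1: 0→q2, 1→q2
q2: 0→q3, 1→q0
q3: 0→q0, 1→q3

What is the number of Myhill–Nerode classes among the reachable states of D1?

Every state is reachable, so we keep all 4.
P0 = {q1,q2} | {q0,q3}.
On input 0, block {q1,q2} splits into {q1} and {q2}.
Refine {q0,q3} on symbol 1: members go to different blocks, giving {q0} and {q3}.
The partition is now stable with 4 blocks: {q1} | {q0} | {q2} | {q3}.

4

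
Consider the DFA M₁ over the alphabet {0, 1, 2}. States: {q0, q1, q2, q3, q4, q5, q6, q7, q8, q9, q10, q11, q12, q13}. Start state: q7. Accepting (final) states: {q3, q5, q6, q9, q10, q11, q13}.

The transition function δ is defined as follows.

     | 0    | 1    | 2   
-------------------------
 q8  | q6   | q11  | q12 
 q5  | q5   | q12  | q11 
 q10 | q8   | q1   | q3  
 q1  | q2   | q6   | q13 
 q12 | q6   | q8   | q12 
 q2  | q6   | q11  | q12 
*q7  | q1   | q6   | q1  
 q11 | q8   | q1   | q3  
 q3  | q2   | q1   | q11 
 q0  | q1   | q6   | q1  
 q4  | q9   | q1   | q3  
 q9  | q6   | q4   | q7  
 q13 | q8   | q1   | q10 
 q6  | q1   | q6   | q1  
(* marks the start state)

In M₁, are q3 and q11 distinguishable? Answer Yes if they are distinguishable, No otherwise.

No

Reachable states from the start: {q1,q2,q3,q6,q7,q8,q10,q11,q12,q13}. Unreachable: {q0,q4,q5,q9} — drop them.
P0 = {q3,q6,q10,q11,q13} | {q1,q2,q7,q8,q12}.
Split {q3,q6,q10,q11,q13} by δ(·,1) → {q3,q10,q11,q13} and {q6}.
On input 0, block {q1,q2,q7,q8,q12} splits into {q2,q8,q12} and {q1,q7}.
On input 1, block {q2,q8,q12} splits into {q2,q8} and {q12}.
Split {q1,q7} by δ(·,0) → {q1} and {q7}.
Stable partition: {q3,q10,q11,q13} | {q2,q8} | {q6} | {q1} | {q12} | {q7} — 6 equivalence classes.
q3 and q11 lie in the same block of the stable partition, so they are equivalent — no string distinguishes them.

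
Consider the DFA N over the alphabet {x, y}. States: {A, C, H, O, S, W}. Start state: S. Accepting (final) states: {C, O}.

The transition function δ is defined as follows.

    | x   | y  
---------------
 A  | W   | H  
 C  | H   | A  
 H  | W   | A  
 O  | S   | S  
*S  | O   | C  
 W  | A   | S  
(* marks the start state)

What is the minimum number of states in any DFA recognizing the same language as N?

5

Initial partition by acceptance: {C,O} | {A,H,S,W}.
Refine {A,H,S,W} on symbol x: members go to different blocks, giving {A,H,W} and {S}.
Refine {C,O} on symbol x: members go to different blocks, giving {C} and {O}.
Refine {A,H,W} on symbol y: members go to different blocks, giving {A,H} and {W}.
Stable partition: {C} | {A,H} | {S} | {O} | {W} — 5 equivalence classes.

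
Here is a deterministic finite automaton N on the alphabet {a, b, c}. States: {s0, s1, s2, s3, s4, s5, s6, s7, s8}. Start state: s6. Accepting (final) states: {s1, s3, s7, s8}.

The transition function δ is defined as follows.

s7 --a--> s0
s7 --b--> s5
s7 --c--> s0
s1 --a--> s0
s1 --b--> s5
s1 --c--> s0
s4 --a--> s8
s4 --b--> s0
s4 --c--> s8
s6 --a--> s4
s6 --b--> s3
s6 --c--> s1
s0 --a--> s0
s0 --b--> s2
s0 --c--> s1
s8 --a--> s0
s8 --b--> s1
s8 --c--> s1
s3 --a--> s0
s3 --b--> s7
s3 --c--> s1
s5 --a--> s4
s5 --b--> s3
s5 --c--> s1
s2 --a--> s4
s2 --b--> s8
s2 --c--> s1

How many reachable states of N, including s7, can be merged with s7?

Every state is reachable, so we keep all 9.
Initial partition by acceptance: {s1,s3,s7,s8} | {s0,s2,s4,s5,s6}.
On input b, block {s1,s3,s7,s8} splits into {s1,s7} and {s3,s8}.
On input a, block {s0,s2,s4,s5,s6} splits into {s0,s2,s5,s6} and {s4}.
Refine {s0,s2,s5,s6} on symbol a: members go to different blocks, giving {s2,s5,s6} and {s0}.
The partition is now stable with 5 blocks: {s1,s7} | {s2,s5,s6} | {s3,s8} | {s4} | {s0}.
State s7 belongs to the block {s1,s7}, which has 2 states.

2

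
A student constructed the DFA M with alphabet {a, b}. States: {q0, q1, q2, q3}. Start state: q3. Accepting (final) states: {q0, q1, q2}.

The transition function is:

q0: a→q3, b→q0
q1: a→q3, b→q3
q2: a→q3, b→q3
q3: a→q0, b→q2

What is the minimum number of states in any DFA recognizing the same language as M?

States {q1} cannot be reached from the start state, so discard them.
P0 = {q0,q2} | {q3}.
On input b, block {q0,q2} splits into {q0} and {q2}.
Stable partition: {q0} | {q3} | {q2} — 3 equivalence classes.

3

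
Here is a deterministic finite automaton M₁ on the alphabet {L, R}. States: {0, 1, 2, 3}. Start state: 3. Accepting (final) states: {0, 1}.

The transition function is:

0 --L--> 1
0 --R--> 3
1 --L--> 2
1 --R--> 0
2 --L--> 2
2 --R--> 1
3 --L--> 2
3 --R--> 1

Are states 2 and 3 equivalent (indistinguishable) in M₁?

Yes

P0 = {0,1} | {2,3}.
Refine {0,1} on symbol L: members go to different blocks, giving {0} and {1}.
No further refinement is possible. Final partition (3 blocks): {0} | {2,3} | {1}.
2 and 3 lie in the same block of the stable partition, so they are equivalent — no string distinguishes them.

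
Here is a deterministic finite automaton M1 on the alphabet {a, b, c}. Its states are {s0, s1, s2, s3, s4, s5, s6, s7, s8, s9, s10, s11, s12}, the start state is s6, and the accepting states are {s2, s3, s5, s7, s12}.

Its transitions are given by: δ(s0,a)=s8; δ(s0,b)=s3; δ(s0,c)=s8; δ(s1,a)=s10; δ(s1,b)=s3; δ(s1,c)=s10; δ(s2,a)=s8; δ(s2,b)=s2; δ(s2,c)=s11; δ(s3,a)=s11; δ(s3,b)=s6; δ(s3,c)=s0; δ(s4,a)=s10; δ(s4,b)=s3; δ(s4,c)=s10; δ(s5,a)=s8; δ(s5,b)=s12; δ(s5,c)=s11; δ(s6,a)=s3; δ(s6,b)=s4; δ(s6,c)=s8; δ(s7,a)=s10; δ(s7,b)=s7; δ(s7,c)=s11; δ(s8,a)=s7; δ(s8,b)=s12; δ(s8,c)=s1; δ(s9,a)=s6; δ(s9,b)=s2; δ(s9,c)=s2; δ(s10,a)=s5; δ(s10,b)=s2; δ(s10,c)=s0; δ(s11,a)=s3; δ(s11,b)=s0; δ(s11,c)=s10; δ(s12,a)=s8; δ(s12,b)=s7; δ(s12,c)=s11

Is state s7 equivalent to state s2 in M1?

First remove the unreachable states {s9}; 12 states remain.
Initial partition by acceptance: {s2,s3,s5,s7,s12} | {s0,s1,s4,s6,s8,s10,s11}.
Split {s2,s3,s5,s7,s12} by δ(·,b) → {s2,s5,s7,s12} and {s3}.
On input a, block {s0,s1,s4,s6,s8,s10,s11} splits into {s0,s1,s4} and {s6,s11} and {s8,s10}.
The partition is now stable with 5 blocks: {s2,s5,s7,s12} | {s0,s1,s4} | {s3} | {s6,s11} | {s8,s10}.
s7 and s2 lie in the same block of the stable partition, so they are equivalent — no string distinguishes them.

Yes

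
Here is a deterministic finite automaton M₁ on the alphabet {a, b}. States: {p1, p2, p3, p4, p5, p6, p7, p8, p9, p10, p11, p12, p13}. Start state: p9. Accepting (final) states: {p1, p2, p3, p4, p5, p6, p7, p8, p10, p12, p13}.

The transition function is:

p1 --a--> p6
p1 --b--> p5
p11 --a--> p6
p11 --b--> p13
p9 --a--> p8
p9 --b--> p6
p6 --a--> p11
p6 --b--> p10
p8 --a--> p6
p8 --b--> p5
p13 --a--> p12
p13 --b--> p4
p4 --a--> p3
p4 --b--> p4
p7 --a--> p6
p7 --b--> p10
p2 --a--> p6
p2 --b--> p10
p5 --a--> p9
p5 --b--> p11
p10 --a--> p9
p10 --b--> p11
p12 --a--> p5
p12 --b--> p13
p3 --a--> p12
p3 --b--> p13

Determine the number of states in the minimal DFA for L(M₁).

9

First remove the unreachable states {p1,p2,p7}; 10 states remain.
Start with accepting vs non-accepting: {p3,p4,p5,p6,p8,p10,p12,p13} | {p9,p11}.
On input a, block {p3,p4,p5,p6,p8,p10,p12,p13} splits into {p3,p4,p8,p12,p13} and {p5,p6,p10}.
On input a, block {p3,p4,p8,p12,p13} splits into {p3,p4,p13} and {p8,p12}.
On input a, block {p3,p4,p13} splits into {p3,p13} and {p4}.
On input b, block {p3,p13} splits into {p3} and {p13}.
Split {p9,p11} by δ(·,a) → {p9} and {p11}.
Split {p5,p6,p10} by δ(·,a) → {p5,p10} and {p6}.
Refine {p8,p12} on symbol a: members go to different blocks, giving {p8} and {p12}.
Stable partition: {p3} | {p9} | {p5,p10} | {p8} | {p4} | {p13} | {p11} | {p6} | {p12} — 9 equivalence classes.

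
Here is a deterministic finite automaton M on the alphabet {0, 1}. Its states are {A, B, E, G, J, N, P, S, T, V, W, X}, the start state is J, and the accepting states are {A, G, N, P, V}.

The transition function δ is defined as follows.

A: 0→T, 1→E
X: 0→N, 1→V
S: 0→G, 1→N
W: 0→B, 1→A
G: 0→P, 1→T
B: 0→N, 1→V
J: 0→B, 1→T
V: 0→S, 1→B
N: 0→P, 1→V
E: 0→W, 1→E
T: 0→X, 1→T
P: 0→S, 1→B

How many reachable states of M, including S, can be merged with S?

1

First remove the unreachable states {A,E,W}; 9 states remain.
Start with accepting vs non-accepting: {G,N,P,V} | {B,J,S,T,X}.
On input 0, block {G,N,P,V} splits into {G,N} and {P,V}.
Refine {G,N} on symbol 1: members go to different blocks, giving {G} and {N}.
On input 0, block {B,J,S,T,X} splits into {B,X} and {J,T} and {S}.
Stable partition: {G} | {B,X} | {P,V} | {N} | {J,T} | {S} — 6 equivalence classes.
The equivalence class containing S is {S}, of size 1.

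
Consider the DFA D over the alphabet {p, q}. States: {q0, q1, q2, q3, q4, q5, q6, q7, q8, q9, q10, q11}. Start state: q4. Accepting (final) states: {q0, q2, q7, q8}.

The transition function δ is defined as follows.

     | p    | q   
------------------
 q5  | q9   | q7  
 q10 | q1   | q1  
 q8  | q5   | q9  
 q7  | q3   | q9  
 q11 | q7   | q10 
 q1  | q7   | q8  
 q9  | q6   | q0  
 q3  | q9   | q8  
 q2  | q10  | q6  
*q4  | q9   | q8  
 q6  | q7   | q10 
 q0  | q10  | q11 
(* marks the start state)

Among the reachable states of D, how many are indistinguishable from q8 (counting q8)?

2

Reachable states from the start: {q0,q1,q3,q4,q5,q6,q7,q8,q9,q10,q11}. Unreachable: {q2} — drop them.
P0 = {q0,q7,q8} | {q1,q3,q4,q5,q6,q9,q10,q11}.
On input p, block {q1,q3,q4,q5,q6,q9,q10,q11} splits into {q3,q4,q5,q9,q10} and {q1,q6,q11}.
On input q, block {q0,q7,q8} splits into {q7,q8} and {q0}.
Refine {q3,q4,q5,q9,q10} on symbol p: members go to different blocks, giving {q3,q4,q5} and {q9,q10}.
On input q, block {q1,q6,q11} splits into {q6,q11} and {q1}.
Refine {q9,q10} on symbol p: members go to different blocks, giving {q9} and {q10}.
Stable partition: {q7,q8} | {q3,q4,q5} | {q6,q11} | {q0} | {q9} | {q1} | {q10} — 7 equivalence classes.
The equivalence class containing q8 is {q7,q8}, of size 2.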